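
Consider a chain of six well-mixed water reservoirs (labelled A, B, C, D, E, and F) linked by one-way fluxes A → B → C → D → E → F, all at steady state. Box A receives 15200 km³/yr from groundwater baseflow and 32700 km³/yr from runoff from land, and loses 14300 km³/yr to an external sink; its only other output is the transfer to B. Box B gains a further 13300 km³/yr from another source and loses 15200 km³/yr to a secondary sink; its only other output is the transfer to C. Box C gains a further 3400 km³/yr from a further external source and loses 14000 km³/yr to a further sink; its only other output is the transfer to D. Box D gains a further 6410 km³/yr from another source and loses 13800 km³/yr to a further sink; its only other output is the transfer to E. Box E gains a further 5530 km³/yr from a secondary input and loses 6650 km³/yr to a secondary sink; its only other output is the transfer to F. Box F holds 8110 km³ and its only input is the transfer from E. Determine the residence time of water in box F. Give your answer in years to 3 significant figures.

Box A: F(A→B) = (15200 + 32700) − 14300 = 33600 km³/yr.
Box B: F(B→C) = (33600 + 13300) − 15200 = 31700 km³/yr.
Box C: F(C→D) = (31700 + 3400) − 14000 = 21100 km³/yr.
Box D: F(D→E) = (21100 + 6410) − 13800 = 13710 km³/yr.
Box E: F(E→F) = (13710 + 5530) − 6650 = 12590 km³/yr.
Box F throughput = its input = 12590 km³/yr; τ = 8110 / 12590 = 0.6442 yr.

0.644 yr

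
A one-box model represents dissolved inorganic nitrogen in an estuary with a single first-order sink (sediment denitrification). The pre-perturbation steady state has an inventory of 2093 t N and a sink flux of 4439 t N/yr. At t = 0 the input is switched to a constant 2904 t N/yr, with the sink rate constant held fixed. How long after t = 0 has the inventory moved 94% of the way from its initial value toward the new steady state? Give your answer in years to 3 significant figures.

τ = M₀/F₀ = 2093/4439 = 0.4715 yr.
The remaining gap fraction is e^(−t/τ); 94% covered ⇒ e^(−t/τ) = 0.0600.
t = −τ ln(0.0600) = 0.4715 × 2.813 = 1.327 yr.

1.33 yr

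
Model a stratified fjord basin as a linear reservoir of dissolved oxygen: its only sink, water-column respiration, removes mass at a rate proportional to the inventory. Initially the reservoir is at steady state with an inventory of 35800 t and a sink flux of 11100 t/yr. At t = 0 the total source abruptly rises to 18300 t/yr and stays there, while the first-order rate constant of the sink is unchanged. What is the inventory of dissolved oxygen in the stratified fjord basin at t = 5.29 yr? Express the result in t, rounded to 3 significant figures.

τ = M₀/F₀ = 35800/11100 = 3.225 yr; rate constant k = 1/τ.
New steady state M_∞ = F₁/k = F₁·τ = 18300 × 3.225 = 59022 t.
M(t) = M_∞ + (M₀ − M_∞)·e^(−t/τ); t/τ = 5.29/3.225 = 1.640, so e^(−t/τ) = 0.1939.
M(t) = 59022 − 23220 × 0.1939 = 54518 t.

54500 t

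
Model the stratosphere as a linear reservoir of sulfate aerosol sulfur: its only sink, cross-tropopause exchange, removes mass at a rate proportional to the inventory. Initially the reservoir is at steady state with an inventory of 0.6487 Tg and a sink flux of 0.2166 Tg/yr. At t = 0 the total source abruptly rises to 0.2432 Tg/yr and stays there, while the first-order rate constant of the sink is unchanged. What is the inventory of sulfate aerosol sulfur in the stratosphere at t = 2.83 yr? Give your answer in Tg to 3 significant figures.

0.697 Tg

Residence time τ = M₀/F₀ = 2.995 yr. The eventual steady state is M_∞ = M₀·(F₁/F₀) = 0.6487 × 0.2432/0.2166 = 0.72836 Tg.
The anomaly ΔM(t) = M(t) − M_∞ decays as ΔM₀·e^(−t/τ) with ΔM₀ = 0.6487 − 0.72836 = −0.07966 Tg.
At t = 2.83 yr, e^(−t/τ) = e^(−0.9449) = 0.3887, so ΔM = −0.03097 Tg and M = 0.72836 − 0.03097 = 0.69740 Tg.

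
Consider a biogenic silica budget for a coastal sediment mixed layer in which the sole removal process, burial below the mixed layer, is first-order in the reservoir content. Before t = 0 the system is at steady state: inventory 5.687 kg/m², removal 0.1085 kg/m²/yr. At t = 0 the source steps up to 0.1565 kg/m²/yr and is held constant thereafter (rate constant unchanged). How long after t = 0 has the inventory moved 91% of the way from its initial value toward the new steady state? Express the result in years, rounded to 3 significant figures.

τ = M₀/F₀ = 5.687/0.1085 = 52.41 yr.
The remaining gap fraction is e^(−t/τ); 91% covered ⇒ e^(−t/τ) = 0.0900.
t = −τ ln(0.0900) = 52.41 × 2.408 = 126.2 yr.

126 yr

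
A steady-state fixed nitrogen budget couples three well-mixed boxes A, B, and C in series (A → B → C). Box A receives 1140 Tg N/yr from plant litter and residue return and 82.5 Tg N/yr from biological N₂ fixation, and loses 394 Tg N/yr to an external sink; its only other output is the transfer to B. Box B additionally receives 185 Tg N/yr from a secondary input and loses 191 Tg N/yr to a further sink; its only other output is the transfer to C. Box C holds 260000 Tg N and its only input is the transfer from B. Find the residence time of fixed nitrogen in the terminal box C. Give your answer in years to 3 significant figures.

316 yr

Box A: F(A→B) = (1140 + 82.5) − 394 = 828.50 Tg N/yr.
Box B: F(B→C) = (828.50 + 185) − 191 = 822.50 Tg N/yr.
Box C throughput = its input = 822.50 Tg N/yr; τ = 260000 / 822.50 = 316.1 yr.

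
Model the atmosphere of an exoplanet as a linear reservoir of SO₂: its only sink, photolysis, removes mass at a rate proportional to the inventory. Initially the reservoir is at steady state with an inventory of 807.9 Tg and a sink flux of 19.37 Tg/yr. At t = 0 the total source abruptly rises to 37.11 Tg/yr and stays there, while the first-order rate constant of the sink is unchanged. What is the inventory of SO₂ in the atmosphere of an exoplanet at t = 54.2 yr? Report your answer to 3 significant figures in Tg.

τ = M₀/F₀ = 807.9/19.37 = 41.71 yr; rate constant k = 1/τ.
New steady state M_∞ = F₁/k = F₁·τ = 37.11 × 41.71 = 1547.8 Tg.
M(t) = M_∞ + (M₀ − M_∞)·e^(−t/τ); t/τ = 54.2/41.71 = 1.299, so e^(−t/τ) = 0.2727.
M(t) = 1547.8 − 739.9 × 0.2727 = 1346.1 Tg.

1350 Tg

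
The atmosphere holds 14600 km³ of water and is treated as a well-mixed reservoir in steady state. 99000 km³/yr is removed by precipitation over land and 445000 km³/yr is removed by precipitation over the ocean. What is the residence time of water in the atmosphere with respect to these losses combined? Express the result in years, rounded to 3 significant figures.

Total removal = 99000 + 445000 = 544000 km³/yr.
τ = M / ΣF_out = 14600 / 544000 = 0.02684 yr.

0.0268 yr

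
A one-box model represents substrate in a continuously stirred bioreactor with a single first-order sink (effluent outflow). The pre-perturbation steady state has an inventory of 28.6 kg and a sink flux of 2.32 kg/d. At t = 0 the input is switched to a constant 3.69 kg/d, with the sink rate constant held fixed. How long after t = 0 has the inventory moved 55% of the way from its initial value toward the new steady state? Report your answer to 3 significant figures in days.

τ = M₀/F₀ = 28.6/2.32 = 12.33 d.
The remaining gap fraction is e^(−t/τ); 55% covered ⇒ e^(−t/τ) = 0.450.
t = −τ ln(0.450) = 12.33 × 0.7985 = 9.844 d.

9.84 d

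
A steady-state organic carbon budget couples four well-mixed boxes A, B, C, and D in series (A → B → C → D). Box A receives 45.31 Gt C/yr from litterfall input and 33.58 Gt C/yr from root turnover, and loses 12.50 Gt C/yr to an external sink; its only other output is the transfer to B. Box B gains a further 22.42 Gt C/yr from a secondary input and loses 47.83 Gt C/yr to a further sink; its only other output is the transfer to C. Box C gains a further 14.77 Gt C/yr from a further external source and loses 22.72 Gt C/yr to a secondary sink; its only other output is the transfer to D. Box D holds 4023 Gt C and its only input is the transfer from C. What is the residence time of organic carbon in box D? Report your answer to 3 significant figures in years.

122 yr

Box A: F(A→B) = (45.31 + 33.58) − 12.50 = 66.390 Gt C/yr.
Box B: F(B→C) = (66.390 + 22.42) − 47.83 = 40.980 Gt C/yr.
Box C: F(C→D) = (40.980 + 14.77) − 22.72 = 33.030 Gt C/yr.
Box D throughput = its input = 33.030 Gt C/yr; τ = 4023 / 33.030 = 121.8 yr.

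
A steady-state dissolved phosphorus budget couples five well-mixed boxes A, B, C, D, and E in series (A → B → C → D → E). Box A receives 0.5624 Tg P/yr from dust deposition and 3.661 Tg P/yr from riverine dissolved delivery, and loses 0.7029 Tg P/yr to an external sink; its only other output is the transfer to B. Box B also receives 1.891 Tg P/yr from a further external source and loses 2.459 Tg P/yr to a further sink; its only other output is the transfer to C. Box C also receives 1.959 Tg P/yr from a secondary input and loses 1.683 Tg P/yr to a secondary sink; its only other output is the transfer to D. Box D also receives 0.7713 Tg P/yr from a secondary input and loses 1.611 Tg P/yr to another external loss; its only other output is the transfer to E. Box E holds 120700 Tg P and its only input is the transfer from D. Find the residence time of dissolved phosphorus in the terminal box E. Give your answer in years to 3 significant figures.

50500 yr

Box A: F(A→B) = (0.5624 + 3.661) − 0.7029 = 3.5205 Tg P/yr.
Box B: F(B→C) = (3.5205 + 1.891) − 2.459 = 2.9525 Tg P/yr.
Box C: F(C→D) = (2.9525 + 1.959) − 1.683 = 3.2285 Tg P/yr.
Box D: F(D→E) = (3.2285 + 0.7713) − 1.611 = 2.3888 Tg P/yr.
Box E throughput = its input = 2.3888 Tg P/yr; τ = 120700 / 2.3888 = 50530 yr.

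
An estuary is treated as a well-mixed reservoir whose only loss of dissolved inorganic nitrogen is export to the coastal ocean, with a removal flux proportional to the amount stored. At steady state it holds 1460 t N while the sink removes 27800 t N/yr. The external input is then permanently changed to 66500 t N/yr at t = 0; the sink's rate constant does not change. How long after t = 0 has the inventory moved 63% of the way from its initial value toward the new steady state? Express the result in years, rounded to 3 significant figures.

0.0522 yr

τ = M₀/F₀ = 1460/27800 = 0.05252 yr.
The remaining gap fraction is e^(−t/τ); 63% covered ⇒ e^(−t/τ) = 0.370.
t = −τ ln(0.370) = 0.05252 × 0.9943 = 0.05222 yr.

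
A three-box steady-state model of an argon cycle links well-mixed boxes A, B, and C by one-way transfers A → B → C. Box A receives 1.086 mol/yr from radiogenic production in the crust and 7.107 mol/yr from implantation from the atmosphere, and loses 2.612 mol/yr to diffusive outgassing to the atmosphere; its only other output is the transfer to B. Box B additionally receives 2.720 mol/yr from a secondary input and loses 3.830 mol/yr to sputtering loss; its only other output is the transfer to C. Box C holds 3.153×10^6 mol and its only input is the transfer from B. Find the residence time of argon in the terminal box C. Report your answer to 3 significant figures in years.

Box A: F(A→B) = (1.086 + 7.107) − 2.612 = 5.5810 mol/yr.
Box B: F(B→C) = (5.5810 + 2.720) − 3.830 = 4.4710 mol/yr.
Box C throughput = its input = 4.4710 mol/yr; τ = 3.153×10^6 / 4.4710 = 705200 yr.

705000 yr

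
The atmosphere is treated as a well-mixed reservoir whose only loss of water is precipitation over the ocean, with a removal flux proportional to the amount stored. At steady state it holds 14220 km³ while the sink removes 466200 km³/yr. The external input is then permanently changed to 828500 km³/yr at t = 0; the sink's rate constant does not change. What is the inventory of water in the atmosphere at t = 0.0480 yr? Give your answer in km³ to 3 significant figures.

23000 km³

τ = M₀/F₀ = 14220/466200 = 0.03050 yr; rate constant k = 1/τ.
New steady state M_∞ = F₁/k = F₁·τ = 828500 × 0.03050 = 25271 km³.
M(t) = M_∞ + (M₀ − M_∞)·e^(−t/τ); t/τ = 0.0480/0.03050 = 1.574, so e^(−t/τ) = 0.2073.
M(t) = 25271 − 11050 × 0.2073 = 22980 km³.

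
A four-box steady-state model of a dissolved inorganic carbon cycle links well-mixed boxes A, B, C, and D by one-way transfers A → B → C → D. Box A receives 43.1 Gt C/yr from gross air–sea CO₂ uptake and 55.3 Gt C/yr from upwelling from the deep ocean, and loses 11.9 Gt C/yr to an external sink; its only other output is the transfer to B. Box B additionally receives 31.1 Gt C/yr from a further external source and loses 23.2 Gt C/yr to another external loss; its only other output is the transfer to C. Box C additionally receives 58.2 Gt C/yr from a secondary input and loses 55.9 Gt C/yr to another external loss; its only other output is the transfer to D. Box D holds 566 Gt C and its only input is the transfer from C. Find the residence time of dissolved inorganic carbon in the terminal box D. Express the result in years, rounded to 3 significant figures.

5.85 yr

Box A: F(A→B) = (43.1 + 55.3) − 11.9 = 86.500 Gt C/yr.
Box B: F(B→C) = (86.500 + 31.1) − 23.2 = 94.400 Gt C/yr.
Box C: F(C→D) = (94.400 + 58.2) − 55.9 = 96.700 Gt C/yr.
Box D throughput = its input = 96.700 Gt C/yr; τ = 566 / 96.700 = 5.853 yr.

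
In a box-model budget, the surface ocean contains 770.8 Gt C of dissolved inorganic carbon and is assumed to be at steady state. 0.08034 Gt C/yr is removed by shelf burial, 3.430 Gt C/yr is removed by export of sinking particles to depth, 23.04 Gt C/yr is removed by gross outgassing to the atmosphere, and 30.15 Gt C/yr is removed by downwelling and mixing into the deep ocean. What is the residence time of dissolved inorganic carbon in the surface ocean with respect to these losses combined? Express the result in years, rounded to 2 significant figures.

Total removal = 0.08034 + 3.430 + 23.04 + 30.15 = 56.700 Gt C/yr.
τ = M / ΣF_out = 770.8 / 56.700 = 13.59 yr.

14 yr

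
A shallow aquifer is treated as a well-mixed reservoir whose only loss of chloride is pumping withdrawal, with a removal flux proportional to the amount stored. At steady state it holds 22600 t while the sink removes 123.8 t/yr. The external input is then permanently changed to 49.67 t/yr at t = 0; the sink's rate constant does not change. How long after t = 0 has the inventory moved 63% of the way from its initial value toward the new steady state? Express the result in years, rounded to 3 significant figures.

τ = M₀/F₀ = 22600/123.8 = 182.6 yr.
The remaining gap fraction is e^(−t/τ); 63% covered ⇒ e^(−t/τ) = 0.370.
t = −τ ln(0.370) = 182.6 × 0.9943 = 181.5 yr.

182 yr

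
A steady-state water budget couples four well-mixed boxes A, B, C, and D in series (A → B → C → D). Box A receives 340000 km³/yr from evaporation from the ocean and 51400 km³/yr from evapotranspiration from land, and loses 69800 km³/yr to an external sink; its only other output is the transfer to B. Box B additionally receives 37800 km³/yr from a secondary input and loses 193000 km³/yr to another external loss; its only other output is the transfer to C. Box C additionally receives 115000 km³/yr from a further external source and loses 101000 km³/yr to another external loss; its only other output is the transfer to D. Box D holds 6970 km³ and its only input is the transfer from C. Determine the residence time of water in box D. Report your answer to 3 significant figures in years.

Box A: F(A→B) = (340000 + 51400) − 69800 = 321600 km³/yr.
Box B: F(B→C) = (321600 + 37800) − 193000 = 166400 km³/yr.
Box C: F(C→D) = (166400 + 115000) − 101000 = 180400 km³/yr.
Box D throughput = its input = 180400 km³/yr; τ = 6970 / 180400 = 0.03864 yr.

0.0386 yr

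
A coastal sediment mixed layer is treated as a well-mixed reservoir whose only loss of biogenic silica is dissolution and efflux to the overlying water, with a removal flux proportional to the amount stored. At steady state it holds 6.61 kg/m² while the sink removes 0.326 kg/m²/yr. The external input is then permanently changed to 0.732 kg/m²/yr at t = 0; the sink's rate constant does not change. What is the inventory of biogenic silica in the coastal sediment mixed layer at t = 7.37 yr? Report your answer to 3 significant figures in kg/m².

The sink rate constant is k = F₀/M₀ = 0.326/6.61 = 0.04932 yr⁻¹.
Solving dM/dt = F₁ − kM with M(0) = M₀ gives M(t) = F₁/k + (M₀ − F₁/k)·e^(−kt).
F₁/k = 0.732/0.04932 = 14.842 kg/m²; kt = 0.04932 × 7.37 = 0.3635, e^(−kt) = 0.6953.
M(7.37) = 14.842 + (6.61 − 14.842) × 0.6953 = 14.842 − 5.723 = 9.1187 kg/m².

9.12 kg/m²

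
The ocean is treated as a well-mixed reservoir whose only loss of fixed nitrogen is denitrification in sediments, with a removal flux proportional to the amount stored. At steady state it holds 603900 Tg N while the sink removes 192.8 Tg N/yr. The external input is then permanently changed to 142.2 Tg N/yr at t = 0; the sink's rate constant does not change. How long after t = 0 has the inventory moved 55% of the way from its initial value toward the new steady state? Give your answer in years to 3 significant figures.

2500 yr

τ = M₀/F₀ = 603900/192.8 = 3132 yr.
The remaining gap fraction is e^(−t/τ); 55% covered ⇒ e^(−t/τ) = 0.450.
t = −τ ln(0.450) = 3132 × 0.7985 = 2501 yr.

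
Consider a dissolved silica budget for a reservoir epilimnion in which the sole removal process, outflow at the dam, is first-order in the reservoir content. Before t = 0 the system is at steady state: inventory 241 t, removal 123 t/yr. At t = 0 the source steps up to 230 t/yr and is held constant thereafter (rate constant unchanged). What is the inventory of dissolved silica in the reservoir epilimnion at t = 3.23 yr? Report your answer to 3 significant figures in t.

The sink rate constant is k = F₀/M₀ = 123/241 = 0.5104 yr⁻¹.
Solving dM/dt = F₁ − kM with M(0) = M₀ gives M(t) = F₁/k + (M₀ − F₁/k)·e^(−kt).
F₁/k = 230/0.5104 = 450.65 t; kt = 0.5104 × 3.23 = 1.649, e^(−kt) = 0.1923.
M(3.23) = 450.65 + (241 − 450.65) × 0.1923 = 450.65 − 40.32 = 410.33 t.

410 t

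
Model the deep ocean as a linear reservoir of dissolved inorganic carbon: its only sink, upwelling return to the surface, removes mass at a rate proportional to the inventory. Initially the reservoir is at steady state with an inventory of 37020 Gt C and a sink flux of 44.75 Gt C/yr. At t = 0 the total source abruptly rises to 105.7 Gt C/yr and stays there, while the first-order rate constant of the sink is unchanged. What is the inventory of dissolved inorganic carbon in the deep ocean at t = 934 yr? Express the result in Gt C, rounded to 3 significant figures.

71100 Gt C

τ = M₀/F₀ = 37020/44.75 = 827.3 yr; rate constant k = 1/τ.
New steady state M_∞ = F₁/k = F₁·τ = 105.7 × 827.3 = 87442 Gt C.
M(t) = M_∞ + (M₀ − M_∞)·e^(−t/τ); t/τ = 934/827.3 = 1.129, so e^(−t/τ) = 0.3233.
M(t) = 87442 − 50420 × 0.3233 = 71138 Gt C.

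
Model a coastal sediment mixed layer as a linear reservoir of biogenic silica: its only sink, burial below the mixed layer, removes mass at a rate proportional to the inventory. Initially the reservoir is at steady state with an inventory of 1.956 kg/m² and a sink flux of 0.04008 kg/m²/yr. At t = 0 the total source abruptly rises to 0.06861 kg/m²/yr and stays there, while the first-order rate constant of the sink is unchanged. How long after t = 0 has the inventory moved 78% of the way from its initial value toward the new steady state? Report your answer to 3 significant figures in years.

τ = M₀/F₀ = 1.956/0.04008 = 48.80 yr.
The remaining gap fraction is e^(−t/τ); 78% covered ⇒ e^(−t/τ) = 0.220.
t = −τ ln(0.220) = 48.80 × 1.514 = 73.89 yr.

73.9 yr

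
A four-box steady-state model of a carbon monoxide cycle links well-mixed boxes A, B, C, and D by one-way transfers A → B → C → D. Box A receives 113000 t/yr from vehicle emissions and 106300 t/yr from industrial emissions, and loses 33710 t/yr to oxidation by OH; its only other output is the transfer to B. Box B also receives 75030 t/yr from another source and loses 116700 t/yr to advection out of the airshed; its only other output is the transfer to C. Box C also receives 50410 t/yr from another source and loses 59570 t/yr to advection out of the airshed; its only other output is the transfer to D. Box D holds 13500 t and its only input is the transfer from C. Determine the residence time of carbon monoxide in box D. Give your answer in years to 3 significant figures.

0.100 yr

Box A: F(A→B) = (113000 + 106300) − 33710 = 185590 t/yr.
Box B: F(B→C) = (185590 + 75030) − 116700 = 143920 t/yr.
Box C: F(C→D) = (143920 + 50410) − 59570 = 134760 t/yr.
Box D throughput = its input = 134760 t/yr; τ = 13500 / 134760 = 0.1002 yr.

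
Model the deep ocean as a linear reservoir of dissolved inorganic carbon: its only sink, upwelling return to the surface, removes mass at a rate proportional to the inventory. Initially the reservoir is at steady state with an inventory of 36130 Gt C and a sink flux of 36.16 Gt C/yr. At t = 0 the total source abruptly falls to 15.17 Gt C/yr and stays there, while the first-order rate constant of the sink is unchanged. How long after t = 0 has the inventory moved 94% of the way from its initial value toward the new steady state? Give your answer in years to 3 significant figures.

τ = M₀/F₀ = 36130/36.16 = 999.2 yr.
The remaining gap fraction is e^(−t/τ); 94% covered ⇒ e^(−t/τ) = 0.0600.
t = −τ ln(0.0600) = 999.2 × 2.813 = 2811 yr.

2810 yr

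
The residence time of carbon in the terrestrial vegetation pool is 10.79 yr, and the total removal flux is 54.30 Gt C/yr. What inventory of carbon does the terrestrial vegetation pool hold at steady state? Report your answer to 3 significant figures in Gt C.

τ = M/F ⇒ M = τ × F = 10.79 × 54.30 = 585.9 Gt C.

586 Gt C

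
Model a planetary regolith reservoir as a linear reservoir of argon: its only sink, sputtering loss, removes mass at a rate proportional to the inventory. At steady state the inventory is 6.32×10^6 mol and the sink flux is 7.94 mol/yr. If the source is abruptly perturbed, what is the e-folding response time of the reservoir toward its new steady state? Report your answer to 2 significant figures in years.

For a linear reservoir the response time equals the residence time τ = M/F.
τ = 6.32×10^6 / 7.94 = 796000 yr.

800000 yr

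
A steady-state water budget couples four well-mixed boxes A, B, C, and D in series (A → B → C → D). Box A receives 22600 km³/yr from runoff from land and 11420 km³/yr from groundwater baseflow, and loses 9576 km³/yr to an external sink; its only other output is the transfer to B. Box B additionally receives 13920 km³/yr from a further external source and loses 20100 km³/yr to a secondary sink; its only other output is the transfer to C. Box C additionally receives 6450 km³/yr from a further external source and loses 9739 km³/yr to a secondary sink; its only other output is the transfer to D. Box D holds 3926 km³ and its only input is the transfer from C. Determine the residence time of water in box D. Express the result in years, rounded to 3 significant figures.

0.262 yr

Box A: F(A→B) = (22600 + 11420) − 9576 = 24444 km³/yr.
Box B: F(B→C) = (24444 + 13920) − 20100 = 18264 km³/yr.
Box C: F(C→D) = (18264 + 6450) − 9739 = 14975 km³/yr.
Box D throughput = its input = 14975 km³/yr; τ = 3926 / 14975 = 0.2622 yr.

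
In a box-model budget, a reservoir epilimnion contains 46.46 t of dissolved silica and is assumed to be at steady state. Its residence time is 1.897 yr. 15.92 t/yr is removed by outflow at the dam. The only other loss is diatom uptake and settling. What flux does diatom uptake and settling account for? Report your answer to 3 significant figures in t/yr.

Total removal F = M/τ = 46.46 / 1.897 = 24.49 t/yr.
Diatom uptake and settling = F − (15.92) = 24.49 − 15.92 = 8.571 t/yr.

8.57 t/yr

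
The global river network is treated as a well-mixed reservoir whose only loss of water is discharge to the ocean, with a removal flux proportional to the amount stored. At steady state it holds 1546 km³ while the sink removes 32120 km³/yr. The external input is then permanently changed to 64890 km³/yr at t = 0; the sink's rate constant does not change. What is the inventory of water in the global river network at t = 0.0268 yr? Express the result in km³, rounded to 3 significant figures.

The sink rate constant is k = F₀/M₀ = 32120/1546 = 20.78 yr⁻¹.
Solving dM/dt = F₁ − kM with M(0) = M₀ gives M(t) = F₁/k + (M₀ − F₁/k)·e^(−kt).
F₁/k = 64890/20.78 = 3123.3 km³; kt = 20.78 × 0.0268 = 0.5568, e^(−kt) = 0.5730.
M(0.0268) = 3123.3 + (1546 − 3123.3) × 0.5730 = 3123.3 − 903.8 = 2219.4 km³.

2220 km³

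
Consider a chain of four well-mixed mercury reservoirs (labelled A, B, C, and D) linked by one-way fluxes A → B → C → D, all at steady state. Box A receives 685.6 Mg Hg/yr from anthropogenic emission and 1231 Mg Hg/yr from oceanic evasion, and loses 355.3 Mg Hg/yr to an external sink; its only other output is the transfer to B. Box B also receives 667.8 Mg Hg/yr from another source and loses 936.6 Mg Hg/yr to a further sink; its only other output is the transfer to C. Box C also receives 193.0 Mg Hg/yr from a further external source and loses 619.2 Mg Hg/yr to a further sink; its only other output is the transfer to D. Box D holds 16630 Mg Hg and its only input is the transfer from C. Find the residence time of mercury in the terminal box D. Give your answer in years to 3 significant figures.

Box A: F(A→B) = (685.6 + 1231) − 355.3 = 1561.3 Mg Hg/yr.
Box B: F(B→C) = (1561.3 + 667.8) − 936.6 = 1292.5 Mg Hg/yr.
Box C: F(C→D) = (1292.5 + 193.0) − 619.2 = 866.30 Mg Hg/yr.
Box D throughput = its input = 866.30 Mg Hg/yr; τ = 16630 / 866.30 = 19.20 yr.

19.2 yr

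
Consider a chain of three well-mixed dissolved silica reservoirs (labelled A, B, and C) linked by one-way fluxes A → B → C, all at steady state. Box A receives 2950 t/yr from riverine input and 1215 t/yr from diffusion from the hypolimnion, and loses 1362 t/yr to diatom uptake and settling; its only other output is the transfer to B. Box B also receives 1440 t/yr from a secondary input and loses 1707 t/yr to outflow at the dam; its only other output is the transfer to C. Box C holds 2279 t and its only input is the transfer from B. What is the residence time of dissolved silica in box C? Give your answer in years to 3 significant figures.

0.899 yr

Box A: F(A→B) = (2950 + 1215) − 1362 = 2803.0 t/yr.
Box B: F(B→C) = (2803.0 + 1440) − 1707 = 2536.0 t/yr.
Box C throughput = its input = 2536.0 t/yr; τ = 2279 / 2536.0 = 0.8987 yr.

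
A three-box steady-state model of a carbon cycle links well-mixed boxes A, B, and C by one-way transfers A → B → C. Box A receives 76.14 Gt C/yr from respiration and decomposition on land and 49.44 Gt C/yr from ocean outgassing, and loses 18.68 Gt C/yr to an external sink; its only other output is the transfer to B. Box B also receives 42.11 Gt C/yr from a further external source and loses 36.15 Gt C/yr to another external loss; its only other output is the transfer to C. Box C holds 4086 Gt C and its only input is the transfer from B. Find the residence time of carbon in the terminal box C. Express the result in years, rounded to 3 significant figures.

36.2 yr

Box A: F(A→B) = (76.14 + 49.44) − 18.68 = 106.90 Gt C/yr.
Box B: F(B→C) = (106.90 + 42.11) − 36.15 = 112.86 Gt C/yr.
Box C throughput = its input = 112.86 Gt C/yr; τ = 4086 / 112.86 = 36.20 yr.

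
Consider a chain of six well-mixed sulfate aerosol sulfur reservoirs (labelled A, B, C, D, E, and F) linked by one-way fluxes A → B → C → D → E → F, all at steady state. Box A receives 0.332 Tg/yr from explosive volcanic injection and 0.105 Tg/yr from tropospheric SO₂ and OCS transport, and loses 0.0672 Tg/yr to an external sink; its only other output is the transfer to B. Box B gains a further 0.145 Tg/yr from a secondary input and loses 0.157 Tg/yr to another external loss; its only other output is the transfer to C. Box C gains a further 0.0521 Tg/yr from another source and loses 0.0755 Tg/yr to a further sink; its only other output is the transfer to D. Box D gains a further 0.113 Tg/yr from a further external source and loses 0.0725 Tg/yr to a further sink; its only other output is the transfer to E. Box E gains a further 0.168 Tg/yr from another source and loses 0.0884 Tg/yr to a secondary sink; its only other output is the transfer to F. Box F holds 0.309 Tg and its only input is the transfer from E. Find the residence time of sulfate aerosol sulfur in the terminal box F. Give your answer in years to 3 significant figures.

Box A: F(A→B) = (0.332 + 0.105) − 0.0672 = 0.36980 Tg/yr.
Box B: F(B→C) = (0.36980 + 0.145) − 0.157 = 0.35780 Tg/yr.
Box C: F(C→D) = (0.35780 + 0.0521) − 0.0755 = 0.33440 Tg/yr.
Box D: F(D→E) = (0.33440 + 0.113) − 0.0725 = 0.37490 Tg/yr.
Box E: F(E→F) = (0.37490 + 0.168) − 0.0884 = 0.45450 Tg/yr.
Box F throughput = its input = 0.45450 Tg/yr; τ = 0.309 / 0.45450 = 0.6799 yr.

0.680 yr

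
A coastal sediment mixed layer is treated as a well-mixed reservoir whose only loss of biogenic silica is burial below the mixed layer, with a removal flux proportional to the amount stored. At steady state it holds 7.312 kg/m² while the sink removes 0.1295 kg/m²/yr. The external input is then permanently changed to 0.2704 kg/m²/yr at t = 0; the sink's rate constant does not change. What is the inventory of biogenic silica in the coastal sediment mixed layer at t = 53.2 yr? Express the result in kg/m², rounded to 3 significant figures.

Residence time τ = M₀/F₀ = 56.46 yr. The eventual steady state is M_∞ = M₀·(F₁/F₀) = 7.312 × 0.2704/0.1295 = 15.268 kg/m².
The anomaly ΔM(t) = M(t) − M_∞ decays as ΔM₀·e^(−t/τ) with ΔM₀ = 7.312 − 15.268 = −7.956 kg/m².
At t = 53.2 yr, e^(−t/τ) = e^(−0.9422) = 0.3898, so ΔM = −3.101 kg/m² and M = 15.268 − 3.101 = 12.167 kg/m².

12.2 kg/m²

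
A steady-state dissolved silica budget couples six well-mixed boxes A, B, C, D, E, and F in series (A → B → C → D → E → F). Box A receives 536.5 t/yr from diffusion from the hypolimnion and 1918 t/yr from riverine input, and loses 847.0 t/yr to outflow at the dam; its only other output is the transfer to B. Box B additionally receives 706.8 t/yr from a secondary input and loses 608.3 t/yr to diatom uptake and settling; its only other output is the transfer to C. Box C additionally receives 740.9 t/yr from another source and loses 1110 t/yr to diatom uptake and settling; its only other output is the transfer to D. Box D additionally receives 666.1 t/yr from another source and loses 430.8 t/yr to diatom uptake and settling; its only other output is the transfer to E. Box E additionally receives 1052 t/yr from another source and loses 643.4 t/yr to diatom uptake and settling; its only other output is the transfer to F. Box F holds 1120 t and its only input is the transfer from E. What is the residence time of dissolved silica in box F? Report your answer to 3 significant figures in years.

Box A: F(A→B) = (536.5 + 1918) − 847.0 = 1607.5 t/yr.
Box B: F(B→C) = (1607.5 + 706.8) − 608.3 = 1706.0 t/yr.
Box C: F(C→D) = (1706.0 + 740.9) − 1110 = 1336.9 t/yr.
Box D: F(D→E) = (1336.9 + 666.1) − 430.8 = 1572.2 t/yr.
Box E: F(E→F) = (1572.2 + 1052) − 643.4 = 1980.8 t/yr.
Box F throughput = its input = 1980.8 t/yr; τ = 1120 / 1980.8 = 0.5654 yr.

0.565 yr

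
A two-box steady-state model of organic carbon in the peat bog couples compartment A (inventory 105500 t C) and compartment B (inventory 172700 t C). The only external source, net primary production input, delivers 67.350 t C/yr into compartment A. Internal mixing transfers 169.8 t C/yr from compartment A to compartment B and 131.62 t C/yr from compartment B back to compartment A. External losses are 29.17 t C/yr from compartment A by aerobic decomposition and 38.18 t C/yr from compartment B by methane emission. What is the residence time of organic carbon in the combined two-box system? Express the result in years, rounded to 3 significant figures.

4130 yr

Residence time in the combined system uses the total inventory and the total *external* removal — internal exchanges between the two boxes cancel.
M_total = 105500 + 172700 = 278200 t C.
ΣF_external_out = 29.17 + 38.18 = 67.350 t C/yr.
τ = M_total / ΣF_ext = 278200 / 67.350 = 4131 yr.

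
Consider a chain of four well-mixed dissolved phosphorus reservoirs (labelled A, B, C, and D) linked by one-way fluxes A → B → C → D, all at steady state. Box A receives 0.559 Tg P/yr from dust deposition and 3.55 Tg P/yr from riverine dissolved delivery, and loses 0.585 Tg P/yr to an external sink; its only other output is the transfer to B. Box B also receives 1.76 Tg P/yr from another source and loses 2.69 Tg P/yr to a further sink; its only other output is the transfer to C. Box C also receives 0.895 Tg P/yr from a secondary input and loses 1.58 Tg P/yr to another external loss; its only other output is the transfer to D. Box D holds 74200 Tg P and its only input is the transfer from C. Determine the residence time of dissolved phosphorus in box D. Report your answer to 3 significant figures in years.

38900 yr

Box A: F(A→B) = (0.559 + 3.55) − 0.585 = 3.5240 Tg P/yr.
Box B: F(B→C) = (3.5240 + 1.76) − 2.69 = 2.5940 Tg P/yr.
Box C: F(C→D) = (2.5940 + 0.895) − 1.58 = 1.9090 Tg P/yr.
Box D throughput = its input = 1.9090 Tg P/yr; τ = 74200 / 1.9090 = 38870 yr.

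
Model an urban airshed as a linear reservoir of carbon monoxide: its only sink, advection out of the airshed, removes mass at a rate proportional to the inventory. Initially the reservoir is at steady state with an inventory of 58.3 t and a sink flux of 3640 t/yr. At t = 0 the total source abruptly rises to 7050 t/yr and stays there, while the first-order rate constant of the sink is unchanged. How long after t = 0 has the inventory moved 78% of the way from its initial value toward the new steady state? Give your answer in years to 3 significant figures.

0.0243 yr

τ = M₀/F₀ = 58.3/3640 = 0.01602 yr.
The remaining gap fraction is e^(−t/τ); 78% covered ⇒ e^(−t/τ) = 0.220.
t = −τ ln(0.220) = 0.01602 × 1.514 = 0.02425 yr.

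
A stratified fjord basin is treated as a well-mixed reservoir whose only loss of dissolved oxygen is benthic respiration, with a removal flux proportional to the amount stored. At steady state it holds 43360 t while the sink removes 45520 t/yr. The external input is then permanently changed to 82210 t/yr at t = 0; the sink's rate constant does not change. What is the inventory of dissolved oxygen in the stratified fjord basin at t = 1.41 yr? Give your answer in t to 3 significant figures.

70400 t

The sink rate constant is k = F₀/M₀ = 45520/43360 = 1.050 yr⁻¹.
Solving dM/dt = F₁ − kM with M(0) = M₀ gives M(t) = F₁/k + (M₀ − F₁/k)·e^(−kt).
F₁/k = 82210/1.050 = 78309 t; kt = 1.050 × 1.41 = 1.480, e^(−kt) = 0.2276.
M(1.41) = 78309 + (43360 − 78309) × 0.2276 = 78309 − 7954 = 70355 t.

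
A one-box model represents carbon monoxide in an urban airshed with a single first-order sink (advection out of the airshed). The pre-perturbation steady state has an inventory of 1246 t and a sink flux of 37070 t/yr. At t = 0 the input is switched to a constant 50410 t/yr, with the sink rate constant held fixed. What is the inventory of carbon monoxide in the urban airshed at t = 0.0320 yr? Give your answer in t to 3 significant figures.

Residence time τ = M₀/F₀ = 0.03361 yr. The eventual steady state is M_∞ = M₀·(F₁/F₀) = 1246 × 50410/37070 = 1694.4 t.
The anomaly ΔM(t) = M(t) − M_∞ decays as ΔM₀·e^(−t/τ) with ΔM₀ = 1246 − 1694.4 = −448.4 t.
At t = 0.0320 yr, e^(−t/τ) = e^(−0.9520) = 0.3860, so ΔM = −173.1 t and M = 1694.4 − 173.1 = 1521.3 t.

1520 t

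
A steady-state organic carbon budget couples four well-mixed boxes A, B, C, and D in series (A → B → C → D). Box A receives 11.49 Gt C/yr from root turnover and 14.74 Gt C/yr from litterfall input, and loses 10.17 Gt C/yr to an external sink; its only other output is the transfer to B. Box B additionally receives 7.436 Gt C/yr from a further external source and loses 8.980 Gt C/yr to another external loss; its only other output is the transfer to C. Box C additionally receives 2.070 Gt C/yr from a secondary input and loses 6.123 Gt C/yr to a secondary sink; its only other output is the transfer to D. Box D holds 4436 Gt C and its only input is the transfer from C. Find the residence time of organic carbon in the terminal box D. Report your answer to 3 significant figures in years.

424 yr

Box A: F(A→B) = (11.49 + 14.74) − 10.17 = 16.060 Gt C/yr.
Box B: F(B→C) = (16.060 + 7.436) − 8.980 = 14.516 Gt C/yr.
Box C: F(C→D) = (14.516 + 2.070) − 6.123 = 10.463 Gt C/yr.
Box D throughput = its input = 10.463 Gt C/yr; τ = 4436 / 10.463 = 424.0 yr.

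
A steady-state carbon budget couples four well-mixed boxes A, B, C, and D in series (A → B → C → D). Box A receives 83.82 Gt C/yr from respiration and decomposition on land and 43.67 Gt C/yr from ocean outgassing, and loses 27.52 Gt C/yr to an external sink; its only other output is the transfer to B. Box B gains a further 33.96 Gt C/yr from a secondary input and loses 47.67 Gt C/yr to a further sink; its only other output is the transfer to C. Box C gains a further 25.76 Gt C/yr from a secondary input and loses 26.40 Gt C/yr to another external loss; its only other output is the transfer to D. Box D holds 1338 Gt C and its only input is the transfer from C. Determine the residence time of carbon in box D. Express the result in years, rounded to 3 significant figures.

Box A: F(A→B) = (83.82 + 43.67) − 27.52 = 99.970 Gt C/yr.
Box B: F(B→C) = (99.970 + 33.96) − 47.67 = 86.260 Gt C/yr.
Box C: F(C→D) = (86.260 + 25.76) − 26.40 = 85.620 Gt C/yr.
Box D throughput = its input = 85.620 Gt C/yr; τ = 1338 / 85.620 = 15.63 yr.

15.6 yr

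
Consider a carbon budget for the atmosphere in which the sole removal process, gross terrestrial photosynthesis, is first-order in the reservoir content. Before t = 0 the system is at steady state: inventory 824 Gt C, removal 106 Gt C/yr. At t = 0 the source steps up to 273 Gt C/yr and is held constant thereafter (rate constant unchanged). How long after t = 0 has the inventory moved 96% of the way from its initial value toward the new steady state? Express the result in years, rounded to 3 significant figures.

25.0 yr

τ = M₀/F₀ = 824/106 = 7.774 yr.
The remaining gap fraction is e^(−t/τ); 96% covered ⇒ e^(−t/τ) = 0.0400.
t = −τ ln(0.0400) = 7.774 × 3.219 = 25.02 yr.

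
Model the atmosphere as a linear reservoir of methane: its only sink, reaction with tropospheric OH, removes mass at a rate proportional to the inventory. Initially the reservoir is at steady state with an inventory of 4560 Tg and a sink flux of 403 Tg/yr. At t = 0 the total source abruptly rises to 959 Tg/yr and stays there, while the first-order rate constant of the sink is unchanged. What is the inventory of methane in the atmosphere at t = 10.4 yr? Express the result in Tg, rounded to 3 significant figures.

8340 Tg

Residence time τ = M₀/F₀ = 11.32 yr. The eventual steady state is M_∞ = M₀·(F₁/F₀) = 4560 × 959/403 = 10851 Tg.
The anomaly ΔM(t) = M(t) − M_∞ decays as ΔM₀·e^(−t/τ) with ΔM₀ = 4560 − 10851 = −6291 Tg.
At t = 10.4 yr, e^(−t/τ) = e^(−0.9191) = 0.3989, so ΔM = −2509 Tg and M = 10851 − 2509 = 8341.8 Tg.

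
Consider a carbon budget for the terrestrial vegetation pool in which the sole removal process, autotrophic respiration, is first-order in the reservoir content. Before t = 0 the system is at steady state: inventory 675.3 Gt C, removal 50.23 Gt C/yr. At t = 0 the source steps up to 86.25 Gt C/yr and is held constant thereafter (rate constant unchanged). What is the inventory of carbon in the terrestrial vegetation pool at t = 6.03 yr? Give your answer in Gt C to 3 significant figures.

τ = M₀/F₀ = 675.3/50.23 = 13.44 yr; rate constant k = 1/τ.
New steady state M_∞ = F₁/k = F₁·τ = 86.25 × 13.44 = 1159.6 Gt C.
M(t) = M_∞ + (M₀ − M_∞)·e^(−t/τ); t/τ = 6.03/13.44 = 0.4485, so e^(−t/τ) = 0.6386.
M(t) = 1159.6 − 484.3 × 0.6386 = 850.32 Gt C.

850 Gt C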